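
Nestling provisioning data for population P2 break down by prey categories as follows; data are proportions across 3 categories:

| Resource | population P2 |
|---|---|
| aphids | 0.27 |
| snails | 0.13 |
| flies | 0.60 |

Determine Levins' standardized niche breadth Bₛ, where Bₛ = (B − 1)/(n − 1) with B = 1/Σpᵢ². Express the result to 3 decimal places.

0.612

Σpᵢ² = 0.27² + 0.13² + 0.60² = 0.0729 + 0.0169 + 0.3600 = 0.4498
B = 1 / 0.4498 = 2.22321
Bₛ = (B − 1)/(n − 1) = (2.22321 − 1)/(3 − 1) = 1.22321/2 = 0.61161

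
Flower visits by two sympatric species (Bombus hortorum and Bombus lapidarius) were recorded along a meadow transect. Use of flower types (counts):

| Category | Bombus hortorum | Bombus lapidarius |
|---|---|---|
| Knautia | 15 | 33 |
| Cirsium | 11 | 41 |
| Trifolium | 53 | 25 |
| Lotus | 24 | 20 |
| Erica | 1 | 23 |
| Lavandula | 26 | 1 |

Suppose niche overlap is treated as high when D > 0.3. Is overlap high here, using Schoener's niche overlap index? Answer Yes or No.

Proportions for Bombus hortorum (n=130): 15/130=0.1154, 11/130=0.0846, 53/130=0.4077, 24/130=0.1846, 1/130=0.0077, 26/130=0.2000
Proportions for Bombus lapidarius (n=143): 33/143=0.2308, 41/143=0.2867, 25/143=0.1748, 20/143=0.1399, 23/143=0.1608, 1/143=0.0070
Σ|p₁ᵢ − p₂ᵢ| = 0.1154 + 0.2021 + 0.2329 + 0.0447 + 0.1531 + 0.1930 = 0.9412
D = 1 − ½ × 0.9412 = 1 − 0.47060 = 0.52940
D = 0.52940 > 0.3 → Yes.

Yes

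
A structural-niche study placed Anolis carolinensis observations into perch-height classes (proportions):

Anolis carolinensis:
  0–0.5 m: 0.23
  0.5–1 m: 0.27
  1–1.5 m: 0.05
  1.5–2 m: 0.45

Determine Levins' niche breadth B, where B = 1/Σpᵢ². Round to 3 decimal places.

3.023

Σpᵢ² = 0.23² + 0.27² + 0.05² + 0.45² = 0.0529 + 0.0729 + 0.0025 + 0.2025 = 0.3308
B = 1 / 0.3308 = 3.02297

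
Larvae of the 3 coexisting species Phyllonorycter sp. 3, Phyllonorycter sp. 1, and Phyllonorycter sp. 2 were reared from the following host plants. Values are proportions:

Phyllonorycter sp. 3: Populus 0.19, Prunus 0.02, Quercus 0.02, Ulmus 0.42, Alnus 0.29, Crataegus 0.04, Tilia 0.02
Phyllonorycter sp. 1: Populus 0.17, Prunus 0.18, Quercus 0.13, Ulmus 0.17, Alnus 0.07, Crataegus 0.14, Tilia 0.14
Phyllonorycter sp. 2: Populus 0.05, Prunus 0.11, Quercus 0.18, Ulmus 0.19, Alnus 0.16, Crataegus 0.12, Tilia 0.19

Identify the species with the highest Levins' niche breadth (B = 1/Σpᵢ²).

Phyllonorycter sp. 1

Σp_3ᵢ² = 0.19² + 0.02² + 0.02² + 0.42² + 0.29² + 0.04² + 0.02² = 0.0361 + 0.0004 + 0.0004 + 0.1764 + 0.0841 + 0.0016 + 0.0004 = 0.2994
B_3 = 1 / 0.2994 = 3.3400
Σp_1ᵢ² = 0.17² + 0.18² + 0.13² + 0.17² + 0.07² + 0.14² + 0.14² = 0.0289 + 0.0324 + 0.0169 + 0.0289 + 0.0049 + 0.0196 + 0.0196 = 0.1512
B_1 = 1 / 0.1512 = 6.6138
Σp_2ᵢ² = 0.05² + 0.11² + 0.18² + 0.19² + 0.16² + 0.12² + 0.19² = 0.0025 + 0.0121 + 0.0324 + 0.0361 + 0.0256 + 0.0144 + 0.0361 = 0.1592
B_2 = 1 / 0.1592 = 6.2814
Highest B → broadest niche (most generalist): Phyllonorycter sp. 1 (B = 6.61).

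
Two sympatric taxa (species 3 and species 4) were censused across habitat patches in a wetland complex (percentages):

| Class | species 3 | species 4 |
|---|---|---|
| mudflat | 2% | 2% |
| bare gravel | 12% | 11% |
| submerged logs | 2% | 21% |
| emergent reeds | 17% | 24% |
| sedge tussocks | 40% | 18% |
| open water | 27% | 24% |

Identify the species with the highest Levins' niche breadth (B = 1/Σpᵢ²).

species 4

Convert percentages to proportions (divide by 100).
Σp_3ᵢ² = 0.02² + 0.12² + 0.02² + 0.17² + 0.40² + 0.27² = 0.0004 + 0.0144 + 0.0004 + 0.0289 + 0.1600 + 0.0729 = 0.2770
B_3 = 1 / 0.2770 = 3.6101
Σp_4ᵢ² = 0.02² + 0.11² + 0.21² + 0.24² + 0.18² + 0.24² = 0.0004 + 0.0121 + 0.0441 + 0.0576 + 0.0324 + 0.0576 = 0.2042
B_4 = 1 / 0.2042 = 4.8972
Highest B → broadest niche (most generalist): species 4 (B = 4.90).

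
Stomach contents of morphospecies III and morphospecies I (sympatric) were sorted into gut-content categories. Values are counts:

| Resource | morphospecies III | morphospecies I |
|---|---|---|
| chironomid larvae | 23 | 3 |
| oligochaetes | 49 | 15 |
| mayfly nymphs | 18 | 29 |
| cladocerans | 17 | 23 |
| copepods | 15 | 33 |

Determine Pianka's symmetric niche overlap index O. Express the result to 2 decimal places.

Proportions for morphospecies III (n=122): 23/122=0.1885, 49/122=0.4016, 18/122=0.1475, 17/122=0.1393, 15/122=0.1230
Proportions for morphospecies I (n=103): 3/103=0.0291, 15/103=0.1456, 29/103=0.2816, 23/103=0.2233, 33/103=0.3204
Σ p₁ᵢp₂ᵢ = 0.005485 + 0.058473 + 0.041536 + 0.031106 + 0.039409 = 0.176009
Σp_1ᵢ² = 0.1885² + 0.4016² + 0.1475² + 0.1393² + 0.1230² = 0.035532 + 0.161283 + 0.021756 + 0.019404 + 0.015129 = 0.253104
Σp_2ᵢ² = 0.0291² + 0.1456² + 0.2816² + 0.2233² + 0.3204² = 0.000847 + 0.021199 + 0.079299 + 0.049863 + 0.102656 = 0.253864
O = 0.176009 / √(0.253104 × 0.253864) = 0.176009 / 0.2534837 = 0.6944

0.69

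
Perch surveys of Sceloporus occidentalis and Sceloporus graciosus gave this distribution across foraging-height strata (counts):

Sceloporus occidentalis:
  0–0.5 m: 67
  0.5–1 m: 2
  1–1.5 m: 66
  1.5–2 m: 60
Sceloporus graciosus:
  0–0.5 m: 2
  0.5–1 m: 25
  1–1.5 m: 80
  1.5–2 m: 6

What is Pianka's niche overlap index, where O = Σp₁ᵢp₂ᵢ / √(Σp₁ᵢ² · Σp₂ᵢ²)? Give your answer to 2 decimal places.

0.62

Proportions for Sceloporus occidentalis (n=195): 67/195=0.3436, 2/195=0.0103, 66/195=0.3385, 60/195=0.3077
Proportions for Sceloporus graciosus (n=113): 2/113=0.0177, 25/113=0.2212, 80/113=0.7080, 6/113=0.0531
Σ p₁ᵢp₂ᵢ = 0.006082 + 0.002278 + 0.239658 + 0.016339 = 0.264357
Σp_1ᵢ² = 0.3436² + 0.0103² + 0.3385² + 0.3077² = 0.118061 + 0.000106 + 0.114582 + 0.094679 = 0.327428
Σp_2ᵢ² = 0.0177² + 0.2212² + 0.7080² + 0.0531² = 0.000313 + 0.048929 + 0.501264 + 0.002820 = 0.553326
O = 0.264357 / √(0.327428 × 0.553326) = 0.264357 / 0.4256459 = 0.6211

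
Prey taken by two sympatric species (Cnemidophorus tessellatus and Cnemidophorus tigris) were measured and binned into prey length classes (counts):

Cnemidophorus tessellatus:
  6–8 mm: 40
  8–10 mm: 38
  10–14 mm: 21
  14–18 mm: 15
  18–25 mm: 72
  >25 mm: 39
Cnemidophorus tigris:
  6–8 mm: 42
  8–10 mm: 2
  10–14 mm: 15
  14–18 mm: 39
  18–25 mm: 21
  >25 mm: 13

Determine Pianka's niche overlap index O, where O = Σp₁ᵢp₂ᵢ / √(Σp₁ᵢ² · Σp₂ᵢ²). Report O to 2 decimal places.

0.71

Proportions for Cnemidophorus tessellatus (n=225): 40/225=0.1778, 38/225=0.1689, 21/225=0.0933, 15/225=0.0667, 72/225=0.3200, 39/225=0.1733
Proportions for Cnemidophorus tigris (n=132): 42/132=0.3182, 2/132=0.0152, 15/132=0.1136, 39/132=0.2955, 21/132=0.1591, 13/132=0.0985
Σ p₁ᵢp₂ᵢ = 0.056576 + 0.002567 + 0.010599 + 0.019710 + 0.050912 + 0.017070 = 0.157434
Σp_1ᵢ² = 0.1778² + 0.1689² + 0.0933² + 0.0667² + 0.3200² + 0.1733² = 0.031613 + 0.028527 + 0.008705 + 0.004449 + 0.102400 + 0.030033 = 0.205727
Σp_2ᵢ² = 0.3182² + 0.0152² + 0.1136² + 0.2955² + 0.1591² + 0.0985² = 0.101251 + 0.000231 + 0.012905 + 0.087320 + 0.025313 + 0.009702 = 0.236722
O = 0.157434 / √(0.205727 × 0.236722) = 0.157434 / 0.2206810 = 0.7134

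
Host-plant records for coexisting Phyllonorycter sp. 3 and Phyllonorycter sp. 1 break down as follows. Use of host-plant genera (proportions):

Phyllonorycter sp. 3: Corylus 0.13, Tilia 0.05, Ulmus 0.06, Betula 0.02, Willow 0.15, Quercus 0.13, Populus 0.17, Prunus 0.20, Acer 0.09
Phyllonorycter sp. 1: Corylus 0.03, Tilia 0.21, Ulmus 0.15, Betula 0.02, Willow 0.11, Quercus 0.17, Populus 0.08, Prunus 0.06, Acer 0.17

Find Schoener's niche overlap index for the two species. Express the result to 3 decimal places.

Σ|p₁ᵢ − p₂ᵢ| = 0.10 + 0.16 + 0.09 + 0.00 + 0.04 + 0.04 + 0.09 + 0.14 + 0.08 = 0.74
D = 1 − ½ × 0.74 = 1 − 0.370 = 0.63000

0.630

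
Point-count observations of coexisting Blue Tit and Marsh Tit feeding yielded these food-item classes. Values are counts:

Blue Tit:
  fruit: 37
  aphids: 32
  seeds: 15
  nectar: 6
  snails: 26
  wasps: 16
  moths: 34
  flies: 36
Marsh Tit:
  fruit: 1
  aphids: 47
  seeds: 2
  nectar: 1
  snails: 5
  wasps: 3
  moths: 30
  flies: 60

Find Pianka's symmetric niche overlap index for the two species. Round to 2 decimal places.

Proportions for Blue Tit (n=202): 37/202=0.1832, 32/202=0.1584, 15/202=0.0743, 6/202=0.0297, 26/202=0.1287, 16/202=0.0792, 34/202=0.1683, 36/202=0.1782
Proportions for Marsh Tit (n=149): 1/149=0.0067, 47/149=0.3154, 2/149=0.0134, 1/149=0.0067, 5/149=0.0336, 3/149=0.0201, 30/149=0.2013, 60/149=0.4027
Σ p₁ᵢp₂ᵢ = 0.001227 + 0.049959 + 0.000996 + 0.000199 + 0.004324 + 0.001592 + 0.033879 + 0.071761 = 0.163937
Σp_1ᵢ² = 0.1832² + 0.1584² + 0.0743² + 0.0297² + 0.1287² + 0.0792² + 0.1683² + 0.1782² = 0.033562 + 0.025091 + 0.005520 + 0.000882 + 0.016564 + 0.006273 + 0.028325 + 0.031755 = 0.147972
Σp_2ᵢ² = 0.0067² + 0.3154² + 0.0134² + 0.0067² + 0.0336² + 0.0201² + 0.2013² + 0.4027² = 0.000045 + 0.099477 + 0.000180 + 0.000045 + 0.001129 + 0.000404 + 0.040522 + 0.162167 = 0.303969
O = 0.163937 / √(0.147972 × 0.303969) = 0.163937 / 0.2120823 = 0.7730

0.77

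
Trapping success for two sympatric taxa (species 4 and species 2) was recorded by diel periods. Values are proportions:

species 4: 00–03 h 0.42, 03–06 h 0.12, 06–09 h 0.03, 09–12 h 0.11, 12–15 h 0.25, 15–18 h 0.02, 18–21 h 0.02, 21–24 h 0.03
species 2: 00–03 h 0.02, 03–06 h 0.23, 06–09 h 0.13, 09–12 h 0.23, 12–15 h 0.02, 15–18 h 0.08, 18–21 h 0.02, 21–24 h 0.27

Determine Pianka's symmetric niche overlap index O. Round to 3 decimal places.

Σ p₁ᵢp₂ᵢ = 0.0084 + 0.0276 + 0.0039 + 0.0253 + 0.0050 + 0.0016 + 0.0004 + 0.0081 = 0.0803
Σp_1ᵢ² = 0.42² + 0.12² + 0.03² + 0.11² + 0.25² + 0.02² + 0.02² + 0.03² = 0.1764 + 0.0144 + 0.0009 + 0.0121 + 0.0625 + 0.0004 + 0.0004 + 0.0009 = 0.2680
Σp_2ᵢ² = 0.02² + 0.23² + 0.13² + 0.23² + 0.02² + 0.08² + 0.02² + 0.27² = 0.0004 + 0.0529 + 0.0169 + 0.0529 + 0.0004 + 0.0064 + 0.0004 + 0.0729 = 0.2032
O = 0.0803 / √(0.2680 × 0.2032) = 0.0803 / 0.233362 = 0.34410

0.344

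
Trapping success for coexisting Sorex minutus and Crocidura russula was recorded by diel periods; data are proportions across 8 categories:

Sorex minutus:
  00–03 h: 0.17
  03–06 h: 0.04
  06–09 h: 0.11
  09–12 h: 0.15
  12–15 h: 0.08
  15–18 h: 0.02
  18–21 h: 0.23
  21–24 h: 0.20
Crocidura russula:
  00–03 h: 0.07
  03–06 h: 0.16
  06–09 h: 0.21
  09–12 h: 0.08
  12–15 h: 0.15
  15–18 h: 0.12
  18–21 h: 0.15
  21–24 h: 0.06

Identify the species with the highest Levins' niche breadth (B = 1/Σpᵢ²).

Crocidura russula

Σp_minuᵢ² = 0.17² + 0.04² + 0.11² + 0.15² + 0.08² + 0.02² + 0.23² + 0.20² = 0.0289 + 0.0016 + 0.0121 + 0.0225 + 0.0064 + 0.0004 + 0.0529 + 0.0400 = 0.1648
B_minu = 1 / 0.1648 = 6.0680
Σp_russᵢ² = 0.07² + 0.16² + 0.21² + 0.08² + 0.15² + 0.12² + 0.15² + 0.06² = 0.0049 + 0.0256 + 0.0441 + 0.0064 + 0.0225 + 0.0144 + 0.0225 + 0.0036 = 0.1440
B_russ = 1 / 0.1440 = 6.9444
Highest B → broadest niche (most generalist): Crocidura russula (B = 6.94).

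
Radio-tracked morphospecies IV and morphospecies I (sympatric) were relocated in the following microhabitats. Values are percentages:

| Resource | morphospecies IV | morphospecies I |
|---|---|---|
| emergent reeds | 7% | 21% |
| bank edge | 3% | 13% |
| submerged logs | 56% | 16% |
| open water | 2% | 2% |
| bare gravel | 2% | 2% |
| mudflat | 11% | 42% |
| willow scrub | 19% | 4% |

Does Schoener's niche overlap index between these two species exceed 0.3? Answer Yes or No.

Convert percentages to proportions (divide by 100).
Σ|p₁ᵢ − p₂ᵢ| = 0.14 + 0.10 + 0.40 + 0.00 + 0.00 + 0.31 + 0.15 = 1.10
D = 1 − ½ × 1.10 = 1 − 0.550 = 0.4500
D = 0.4500 > 0.3 → Yes.

Yes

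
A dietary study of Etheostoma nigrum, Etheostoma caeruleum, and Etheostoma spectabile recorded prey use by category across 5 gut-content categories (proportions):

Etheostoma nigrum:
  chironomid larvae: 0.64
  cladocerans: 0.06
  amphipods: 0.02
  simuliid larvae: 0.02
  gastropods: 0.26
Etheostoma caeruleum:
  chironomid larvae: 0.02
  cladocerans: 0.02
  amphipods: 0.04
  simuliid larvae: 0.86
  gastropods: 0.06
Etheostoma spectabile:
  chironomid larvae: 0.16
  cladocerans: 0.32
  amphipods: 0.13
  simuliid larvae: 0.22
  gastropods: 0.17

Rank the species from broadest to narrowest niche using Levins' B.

Etheostoma spectabile > Etheostoma nigrum > Etheostoma caeruleum

Σp_nigrᵢ² = 0.64² + 0.06² + 0.02² + 0.02² + 0.26² = 0.4096 + 0.0036 + 0.0004 + 0.0004 + 0.0676 = 0.4816
B_nigr = 1 / 0.4816 = 2.0764
Σp_caerᵢ² = 0.02² + 0.02² + 0.04² + 0.86² + 0.06² = 0.0004 + 0.0004 + 0.0016 + 0.7396 + 0.0036 = 0.7456
B_caer = 1 / 0.7456 = 1.3412
Σp_specᵢ² = 0.16² + 0.32² + 0.13² + 0.22² + 0.17² = 0.0256 + 0.1024 + 0.0169 + 0.0484 + 0.0289 = 0.2222
B_spec = 1 / 0.2222 = 4.5005
Ranking by B (broadest → narrowest): Etheostoma spectabile (4.50) > Etheostoma nigrum (2.08) > Etheostoma caeruleum (1.34)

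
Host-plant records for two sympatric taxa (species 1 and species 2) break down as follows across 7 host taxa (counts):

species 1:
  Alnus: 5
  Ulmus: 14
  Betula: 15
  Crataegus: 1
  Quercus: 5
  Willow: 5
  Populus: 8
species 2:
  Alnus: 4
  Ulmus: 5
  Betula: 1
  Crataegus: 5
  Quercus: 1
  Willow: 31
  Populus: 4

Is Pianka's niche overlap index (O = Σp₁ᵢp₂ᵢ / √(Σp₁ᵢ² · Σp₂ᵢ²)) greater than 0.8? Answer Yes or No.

Proportions for species 1 (n=53): 5/53=0.0943, 14/53=0.2642, 15/53=0.2830, 1/53=0.0189, 5/53=0.0943, 5/53=0.0943, 8/53=0.1509
Proportions for species 2 (n=51): 4/51=0.0784, 5/51=0.0980, 1/51=0.0196, 5/51=0.0980, 1/51=0.0196, 31/51=0.6078, 4/51=0.0784
Σ p₁ᵢp₂ᵢ = 0.007393 + 0.025892 + 0.005547 + 0.001852 + 0.001848 + 0.057316 + 0.011831 = 0.111679
Σp_1ᵢ² = 0.0943² + 0.2642² + 0.2830² + 0.0189² + 0.0943² + 0.0943² + 0.1509² = 0.008892 + 0.069802 + 0.080089 + 0.000357 + 0.008892 + 0.008892 + 0.022771 = 0.199695
Σp_2ᵢ² = 0.0784² + 0.0980² + 0.0196² + 0.0980² + 0.0196² + 0.6078² + 0.0784² = 0.006147 + 0.009604 + 0.000384 + 0.009604 + 0.000384 + 0.369421 + 0.006147 = 0.401691
O = 0.111679 / √(0.199695 × 0.401691) = 0.111679 / 0.2832237 = 0.3943
O = 0.3943 < 0.8 → No.

No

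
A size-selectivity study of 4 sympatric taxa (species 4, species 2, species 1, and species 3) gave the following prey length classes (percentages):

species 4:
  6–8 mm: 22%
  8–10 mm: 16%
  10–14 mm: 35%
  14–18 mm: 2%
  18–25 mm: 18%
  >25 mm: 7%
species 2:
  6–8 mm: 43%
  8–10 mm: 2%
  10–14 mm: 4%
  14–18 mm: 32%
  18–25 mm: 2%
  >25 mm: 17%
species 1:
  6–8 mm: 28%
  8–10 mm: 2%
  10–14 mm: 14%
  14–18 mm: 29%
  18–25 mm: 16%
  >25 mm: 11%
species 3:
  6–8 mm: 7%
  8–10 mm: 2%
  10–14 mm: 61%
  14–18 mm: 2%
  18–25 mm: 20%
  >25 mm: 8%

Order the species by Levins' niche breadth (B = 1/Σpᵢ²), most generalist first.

species 1 > species 4 > species 2 > species 3

Convert percentages to proportions (divide by 100).
Σp_4ᵢ² = 0.22² + 0.16² + 0.35² + 0.02² + 0.18² + 0.07² = 0.0484 + 0.0256 + 0.1225 + 0.0004 + 0.0324 + 0.0049 = 0.2342
B_4 = 1 / 0.2342 = 4.2699
Σp_2ᵢ² = 0.43² + 0.02² + 0.04² + 0.32² + 0.02² + 0.17² = 0.1849 + 0.0004 + 0.0016 + 0.1024 + 0.0004 + 0.0289 = 0.3186
B_2 = 1 / 0.3186 = 3.1387
Σp_1ᵢ² = 0.28² + 0.02² + 0.14² + 0.29² + 0.16² + 0.11² = 0.0784 + 0.0004 + 0.0196 + 0.0841 + 0.0256 + 0.0121 = 0.2202
B_1 = 1 / 0.2202 = 4.5413
Σp_3ᵢ² = 0.07² + 0.02² + 0.61² + 0.02² + 0.20² + 0.08² = 0.0049 + 0.0004 + 0.3721 + 0.0004 + 0.0400 + 0.0064 = 0.4242
B_3 = 1 / 0.4242 = 2.3574
Ranking by B (broadest → narrowest): species 1 (4.54) > species 4 (4.27) > species 2 (3.14) > species 3 (2.36)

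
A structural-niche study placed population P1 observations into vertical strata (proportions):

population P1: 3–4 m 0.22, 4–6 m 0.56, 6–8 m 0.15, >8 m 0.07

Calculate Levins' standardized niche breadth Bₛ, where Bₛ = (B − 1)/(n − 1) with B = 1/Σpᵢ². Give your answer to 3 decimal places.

Σpᵢ² = 0.22² + 0.56² + 0.15² + 0.07² = 0.0484 + 0.3136 + 0.0225 + 0.0049 = 0.3894
B = 1 / 0.3894 = 2.56805
Bₛ = (B − 1)/(n − 1) = (2.56805 − 1)/(4 − 1) = 1.56805/3 = 0.52268

0.523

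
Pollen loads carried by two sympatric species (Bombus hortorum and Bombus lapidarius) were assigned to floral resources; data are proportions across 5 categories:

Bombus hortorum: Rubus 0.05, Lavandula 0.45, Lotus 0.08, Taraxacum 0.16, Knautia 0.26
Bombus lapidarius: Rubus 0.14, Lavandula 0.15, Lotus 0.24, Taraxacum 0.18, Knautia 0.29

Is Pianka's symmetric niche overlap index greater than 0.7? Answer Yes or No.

Yes

Σ p₁ᵢp₂ᵢ = 0.0070 + 0.0675 + 0.0192 + 0.0288 + 0.0754 = 0.1979
Σp_1ᵢ² = 0.05² + 0.45² + 0.08² + 0.16² + 0.26² = 0.0025 + 0.2025 + 0.0064 + 0.0256 + 0.0676 = 0.3046
Σp_2ᵢ² = 0.14² + 0.15² + 0.24² + 0.18² + 0.29² = 0.0196 + 0.0225 + 0.0576 + 0.0324 + 0.0841 = 0.2162
O = 0.1979 / √(0.3046 × 0.2162) = 0.1979 / 0.25662 = 0.7712
O = 0.7712 > 0.7 → Yes.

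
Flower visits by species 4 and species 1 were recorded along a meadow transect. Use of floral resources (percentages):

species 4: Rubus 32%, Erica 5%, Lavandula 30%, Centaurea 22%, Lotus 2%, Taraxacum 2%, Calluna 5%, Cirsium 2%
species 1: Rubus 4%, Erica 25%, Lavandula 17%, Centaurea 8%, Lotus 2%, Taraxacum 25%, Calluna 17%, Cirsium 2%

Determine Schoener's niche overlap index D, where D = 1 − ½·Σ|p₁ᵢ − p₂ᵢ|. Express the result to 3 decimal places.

0.450

Convert percentages to proportions (divide by 100).
Σ|p₁ᵢ − p₂ᵢ| = 0.28 + 0.20 + 0.13 + 0.14 + 0.00 + 0.23 + 0.12 + 0.00 = 1.10
D = 1 − ½ × 1.10 = 1 − 0.550 = 0.45000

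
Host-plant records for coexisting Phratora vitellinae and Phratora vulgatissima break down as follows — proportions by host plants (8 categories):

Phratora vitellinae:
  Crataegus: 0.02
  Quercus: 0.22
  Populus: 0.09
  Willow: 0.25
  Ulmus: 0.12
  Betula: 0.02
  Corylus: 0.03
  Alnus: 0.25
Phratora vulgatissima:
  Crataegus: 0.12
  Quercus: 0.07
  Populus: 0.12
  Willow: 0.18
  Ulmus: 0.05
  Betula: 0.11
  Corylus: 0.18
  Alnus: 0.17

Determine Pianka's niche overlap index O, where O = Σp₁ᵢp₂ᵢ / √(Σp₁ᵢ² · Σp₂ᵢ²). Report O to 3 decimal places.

Σ p₁ᵢp₂ᵢ = 0.0024 + 0.0154 + 0.0108 + 0.0450 + 0.0060 + 0.0022 + 0.0054 + 0.0425 = 0.1297
Σp_1ᵢ² = 0.02² + 0.22² + 0.09² + 0.25² + 0.12² + 0.02² + 0.03² + 0.25² = 0.0004 + 0.0484 + 0.0081 + 0.0625 + 0.0144 + 0.0004 + 0.0009 + 0.0625 = 0.1976
Σp_2ᵢ² = 0.12² + 0.07² + 0.12² + 0.18² + 0.05² + 0.11² + 0.18² + 0.17² = 0.0144 + 0.0049 + 0.0144 + 0.0324 + 0.0025 + 0.0121 + 0.0324 + 0.0289 = 0.1420
O = 0.1297 / √(0.1976 × 0.1420) = 0.1297 / 0.167509 = 0.77429

0.774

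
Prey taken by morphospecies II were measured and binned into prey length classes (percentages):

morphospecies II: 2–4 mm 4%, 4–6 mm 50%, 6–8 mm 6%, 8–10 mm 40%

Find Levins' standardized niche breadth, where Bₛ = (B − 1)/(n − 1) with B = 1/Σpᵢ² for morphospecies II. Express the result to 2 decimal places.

Convert percentages to proportions (divide by 100).
Σpᵢ² = 0.04² + 0.50² + 0.06² + 0.40² = 0.0016 + 0.2500 + 0.0036 + 0.1600 = 0.4152
B = 1 / 0.4152 = 2.4085
Bₛ = (B − 1)/(n − 1) = (2.4085 − 1)/(4 − 1) = 1.4085/3 = 0.4695

0.47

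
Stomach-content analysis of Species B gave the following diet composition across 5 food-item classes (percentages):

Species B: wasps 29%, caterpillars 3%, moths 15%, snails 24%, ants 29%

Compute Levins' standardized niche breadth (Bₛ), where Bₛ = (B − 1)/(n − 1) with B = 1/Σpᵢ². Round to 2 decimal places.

Convert percentages to proportions (divide by 100).
Σpᵢ² = 0.29² + 0.03² + 0.15² + 0.24² + 0.29² = 0.0841 + 0.0009 + 0.0225 + 0.0576 + 0.0841 = 0.2492
B = 1 / 0.2492 = 4.0128
Bₛ = (B − 1)/(n − 1) = (4.0128 − 1)/(5 − 1) = 3.0128/4 = 0.7532

0.75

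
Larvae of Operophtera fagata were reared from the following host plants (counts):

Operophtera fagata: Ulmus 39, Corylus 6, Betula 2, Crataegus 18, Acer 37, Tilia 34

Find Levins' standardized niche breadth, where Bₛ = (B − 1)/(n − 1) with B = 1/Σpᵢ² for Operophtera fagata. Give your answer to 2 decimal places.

Proportions for Operophtera fagata (n=136): 39/136=0.2868, 6/136=0.0441, 2/136=0.0147, 18/136=0.1324, 37/136=0.2721, 34/136=0.2500
Σpᵢ² = 0.2868² + 0.0441² + 0.0147² + 0.1324² + 0.2721² + 0.2500² = 0.082254 + 0.001945 + 0.000216 + 0.017530 + 0.074038 + 0.062500 = 0.238483
B = 1 / 0.238483 = 4.1932
Bₛ = (B − 1)/(n − 1) = (4.1932 − 1)/(6 − 1) = 3.1932/5 = 0.6386

0.64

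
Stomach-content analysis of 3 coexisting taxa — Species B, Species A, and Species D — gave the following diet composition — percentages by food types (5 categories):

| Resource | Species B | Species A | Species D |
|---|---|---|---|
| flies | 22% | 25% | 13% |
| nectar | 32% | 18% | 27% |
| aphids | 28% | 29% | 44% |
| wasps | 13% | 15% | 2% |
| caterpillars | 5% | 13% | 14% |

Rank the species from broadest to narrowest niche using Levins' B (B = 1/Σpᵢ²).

Species A > Species B > Species D

Convert percentages to proportions (divide by 100).
Σp_Bᵢ² = 0.22² + 0.32² + 0.28² + 0.13² + 0.05² = 0.0484 + 0.1024 + 0.0784 + 0.0169 + 0.0025 = 0.2486
B_B = 1 / 0.2486 = 4.0225
Σp_Aᵢ² = 0.25² + 0.18² + 0.29² + 0.15² + 0.13² = 0.0625 + 0.0324 + 0.0841 + 0.0225 + 0.0169 = 0.2184
B_A = 1 / 0.2184 = 4.5788
Σp_Dᵢ² = 0.13² + 0.27² + 0.44² + 0.02² + 0.14² = 0.0169 + 0.0729 + 0.1936 + 0.0004 + 0.0196 = 0.3034
B_D = 1 / 0.3034 = 3.2960
Ranking by B (broadest → narrowest): Species A (4.58) > Species B (4.02) > Species D (3.30)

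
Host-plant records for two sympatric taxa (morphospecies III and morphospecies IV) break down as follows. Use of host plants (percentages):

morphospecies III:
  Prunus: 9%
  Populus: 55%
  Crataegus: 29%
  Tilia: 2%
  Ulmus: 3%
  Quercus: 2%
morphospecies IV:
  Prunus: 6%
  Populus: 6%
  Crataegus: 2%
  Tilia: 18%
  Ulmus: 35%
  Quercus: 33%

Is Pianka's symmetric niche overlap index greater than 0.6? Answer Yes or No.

No

Convert percentages to proportions (divide by 100).
Σ p₁ᵢp₂ᵢ = 0.0054 + 0.0330 + 0.0058 + 0.0036 + 0.0105 + 0.0066 = 0.0649
Σp_1ᵢ² = 0.09² + 0.55² + 0.29² + 0.02² + 0.03² + 0.02² = 0.0081 + 0.3025 + 0.0841 + 0.0004 + 0.0009 + 0.0004 = 0.3964
Σp_2ᵢ² = 0.06² + 0.06² + 0.02² + 0.18² + 0.35² + 0.33² = 0.0036 + 0.0036 + 0.0004 + 0.0324 + 0.1225 + 0.1089 = 0.2714
O = 0.0649 / √(0.3964 × 0.2714) = 0.0649 / 0.32800 = 0.1979
O = 0.1979 < 0.6 → No.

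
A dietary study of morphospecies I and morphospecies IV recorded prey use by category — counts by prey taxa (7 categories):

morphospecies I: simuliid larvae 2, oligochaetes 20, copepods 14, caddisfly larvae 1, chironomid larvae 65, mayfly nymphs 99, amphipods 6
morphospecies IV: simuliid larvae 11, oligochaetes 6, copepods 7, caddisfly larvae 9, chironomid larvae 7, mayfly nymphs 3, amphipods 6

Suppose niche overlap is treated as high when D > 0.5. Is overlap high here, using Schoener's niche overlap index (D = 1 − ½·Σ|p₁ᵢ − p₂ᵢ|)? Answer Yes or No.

Proportions for morphospecies I (n=207): 2/207=0.0097, 20/207=0.0966, 14/207=0.0676, 1/207=0.0048, 65/207=0.3140, 99/207=0.4783, 6/207=0.0290
Proportions for morphospecies IV (n=49): 11/49=0.2245, 6/49=0.1224, 7/49=0.1429, 9/49=0.1837, 7/49=0.1429, 3/49=0.0612, 6/49=0.1224
Σ|p₁ᵢ − p₂ᵢ| = 0.2148 + 0.0258 + 0.0753 + 0.1789 + 0.1711 + 0.4171 + 0.0934 = 1.1764
D = 1 − ½ × 1.1764 = 1 − 0.58820 = 0.41180
D = 0.41180 < 0.5 → No.

No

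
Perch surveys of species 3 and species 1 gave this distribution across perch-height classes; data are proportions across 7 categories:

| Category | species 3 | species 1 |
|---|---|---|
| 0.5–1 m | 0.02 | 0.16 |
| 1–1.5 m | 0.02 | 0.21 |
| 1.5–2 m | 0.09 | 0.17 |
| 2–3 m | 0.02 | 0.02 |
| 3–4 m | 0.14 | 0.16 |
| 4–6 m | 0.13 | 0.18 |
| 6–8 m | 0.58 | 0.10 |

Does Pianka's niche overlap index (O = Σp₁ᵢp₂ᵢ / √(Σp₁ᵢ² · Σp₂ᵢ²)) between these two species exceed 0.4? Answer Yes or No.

Yes

Σ p₁ᵢp₂ᵢ = 0.0032 + 0.0042 + 0.0153 + 0.0004 + 0.0224 + 0.0234 + 0.0580 = 0.1269
Σp_1ᵢ² = 0.02² + 0.02² + 0.09² + 0.02² + 0.14² + 0.13² + 0.58² = 0.0004 + 0.0004 + 0.0081 + 0.0004 + 0.0196 + 0.0169 + 0.3364 = 0.3822
Σp_2ᵢ² = 0.16² + 0.21² + 0.17² + 0.02² + 0.16² + 0.18² + 0.10² = 0.0256 + 0.0441 + 0.0289 + 0.0004 + 0.0256 + 0.0324 + 0.0100 = 0.1670
O = 0.1269 / √(0.3822 × 0.1670) = 0.1269 / 0.25264 = 0.5023
O = 0.5023 > 0.4 → Yes.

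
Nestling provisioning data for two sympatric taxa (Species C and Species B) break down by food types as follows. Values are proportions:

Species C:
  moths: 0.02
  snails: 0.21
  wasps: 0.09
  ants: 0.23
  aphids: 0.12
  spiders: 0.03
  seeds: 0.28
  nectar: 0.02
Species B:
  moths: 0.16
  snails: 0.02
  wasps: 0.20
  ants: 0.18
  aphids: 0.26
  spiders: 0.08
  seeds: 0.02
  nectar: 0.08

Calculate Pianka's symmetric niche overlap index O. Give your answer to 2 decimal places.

Σ p₁ᵢp₂ᵢ = 0.0032 + 0.0042 + 0.0180 + 0.0414 + 0.0312 + 0.0024 + 0.0056 + 0.0016 = 0.1076
Σp_1ᵢ² = 0.02² + 0.21² + 0.09² + 0.23² + 0.12² + 0.03² + 0.28² + 0.02² = 0.0004 + 0.0441 + 0.0081 + 0.0529 + 0.0144 + 0.0009 + 0.0784 + 0.0004 = 0.1996
Σp_2ᵢ² = 0.16² + 0.02² + 0.20² + 0.18² + 0.26² + 0.08² + 0.02² + 0.08² = 0.0256 + 0.0004 + 0.0400 + 0.0324 + 0.0676 + 0.0064 + 0.0004 + 0.0064 = 0.1792
O = 0.1076 / √(0.1996 × 0.1792) = 0.1076 / 0.18913 = 0.5689

0.57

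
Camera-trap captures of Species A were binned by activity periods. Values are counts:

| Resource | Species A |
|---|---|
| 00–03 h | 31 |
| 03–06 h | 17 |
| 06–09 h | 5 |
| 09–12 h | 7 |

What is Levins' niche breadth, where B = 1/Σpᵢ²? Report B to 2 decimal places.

Proportions for Species A (n=60): 31/60=0.5167, 17/60=0.2833, 5/60=0.0833, 7/60=0.1167
Σpᵢ² = 0.5167² + 0.2833² + 0.0833² + 0.1167² = 0.266979 + 0.080259 + 0.006939 + 0.013619 = 0.367796
B = 1 / 0.367796 = 2.7189

2.72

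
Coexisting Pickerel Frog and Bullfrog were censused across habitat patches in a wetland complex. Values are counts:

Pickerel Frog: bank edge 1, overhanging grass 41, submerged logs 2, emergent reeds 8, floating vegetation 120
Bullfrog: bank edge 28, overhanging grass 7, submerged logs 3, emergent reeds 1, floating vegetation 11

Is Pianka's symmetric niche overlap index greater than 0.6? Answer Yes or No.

No

Proportions for Pickerel Frog (n=172): 1/172=0.0058, 41/172=0.2384, 2/172=0.0116, 8/172=0.0465, 120/172=0.6977
Proportions for Bullfrog (n=50): 28/50=0.5600, 7/50=0.1400, 3/50=0.0600, 1/50=0.0200, 11/50=0.2200
Σ p₁ᵢp₂ᵢ = 0.003248 + 0.033376 + 0.000696 + 0.000930 + 0.153494 = 0.191744
Σp_1ᵢ² = 0.0058² + 0.2384² + 0.0116² + 0.0465² + 0.6977² = 0.000034 + 0.056835 + 0.000135 + 0.002162 + 0.486785 = 0.545951
Σp_2ᵢ² = 0.5600² + 0.1400² + 0.0600² + 0.0200² + 0.2200² = 0.313600 + 0.019600 + 0.003600 + 0.000400 + 0.048400 = 0.385600
O = 0.191744 / √(0.545951 × 0.385600) = 0.191744 / 0.4588232 = 0.4179
O = 0.4179 < 0.6 → No.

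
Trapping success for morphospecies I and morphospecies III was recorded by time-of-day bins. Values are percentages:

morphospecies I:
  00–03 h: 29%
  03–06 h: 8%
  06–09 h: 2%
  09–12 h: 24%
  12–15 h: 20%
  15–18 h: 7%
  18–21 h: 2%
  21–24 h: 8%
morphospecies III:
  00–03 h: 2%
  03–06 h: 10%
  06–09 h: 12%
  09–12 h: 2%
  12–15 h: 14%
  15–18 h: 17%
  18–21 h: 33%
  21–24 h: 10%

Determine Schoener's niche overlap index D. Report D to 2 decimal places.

0.45

Convert percentages to proportions (divide by 100).
Σ|p₁ᵢ − p₂ᵢ| = 0.27 + 0.02 + 0.10 + 0.22 + 0.06 + 0.10 + 0.31 + 0.02 = 1.10
D = 1 − ½ × 1.10 = 1 − 0.550 = 0.4500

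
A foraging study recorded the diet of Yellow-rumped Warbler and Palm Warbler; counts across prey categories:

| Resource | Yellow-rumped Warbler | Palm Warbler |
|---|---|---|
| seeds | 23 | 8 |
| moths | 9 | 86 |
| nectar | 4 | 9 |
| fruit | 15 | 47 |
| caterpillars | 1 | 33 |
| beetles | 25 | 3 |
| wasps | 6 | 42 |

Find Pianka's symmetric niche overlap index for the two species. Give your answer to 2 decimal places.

0.47

Proportions for Yellow-rumped Warbler (n=83): 23/83=0.2771, 9/83=0.1084, 4/83=0.0482, 15/83=0.1807, 1/83=0.0120, 25/83=0.3012, 6/83=0.0723
Proportions for Palm Warbler (n=228): 8/228=0.0351, 86/228=0.3772, 9/228=0.0395, 47/228=0.2061, 33/228=0.1447, 3/228=0.0132, 42/228=0.1842
Σ p₁ᵢp₂ᵢ = 0.009726 + 0.040888 + 0.001904 + 0.037242 + 0.001736 + 0.003976 + 0.013318 = 0.108790
Σp_1ᵢ² = 0.2771² + 0.1084² + 0.0482² + 0.1807² + 0.0120² + 0.3012² + 0.0723² = 0.076784 + 0.011751 + 0.002323 + 0.032652 + 0.000144 + 0.090721 + 0.005227 = 0.219602
Σp_2ᵢ² = 0.0351² + 0.3772² + 0.0395² + 0.2061² + 0.1447² + 0.0132² + 0.1842² = 0.001232 + 0.142280 + 0.001560 + 0.042477 + 0.020938 + 0.000174 + 0.033930 = 0.242591
O = 0.108790 / √(0.219602 × 0.242591) = 0.108790 / 0.2308105 = 0.4713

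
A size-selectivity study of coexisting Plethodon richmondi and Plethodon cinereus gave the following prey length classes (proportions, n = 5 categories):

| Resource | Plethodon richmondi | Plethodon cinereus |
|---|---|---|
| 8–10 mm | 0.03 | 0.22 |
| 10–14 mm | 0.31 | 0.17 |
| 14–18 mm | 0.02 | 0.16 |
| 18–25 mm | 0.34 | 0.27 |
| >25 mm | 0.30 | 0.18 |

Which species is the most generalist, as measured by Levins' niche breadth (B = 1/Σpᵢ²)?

Σp_richᵢ² = 0.03² + 0.31² + 0.02² + 0.34² + 0.30² = 0.0009 + 0.0961 + 0.0004 + 0.1156 + 0.0900 = 0.3030
B_rich = 1 / 0.3030 = 3.3003
Σp_cineᵢ² = 0.22² + 0.17² + 0.16² + 0.27² + 0.18² = 0.0484 + 0.0289 + 0.0256 + 0.0729 + 0.0324 = 0.2082
B_cine = 1 / 0.2082 = 4.8031
Highest B → broadest niche (most generalist): Plethodon cinereus (B = 4.80).

Plethodon cinereus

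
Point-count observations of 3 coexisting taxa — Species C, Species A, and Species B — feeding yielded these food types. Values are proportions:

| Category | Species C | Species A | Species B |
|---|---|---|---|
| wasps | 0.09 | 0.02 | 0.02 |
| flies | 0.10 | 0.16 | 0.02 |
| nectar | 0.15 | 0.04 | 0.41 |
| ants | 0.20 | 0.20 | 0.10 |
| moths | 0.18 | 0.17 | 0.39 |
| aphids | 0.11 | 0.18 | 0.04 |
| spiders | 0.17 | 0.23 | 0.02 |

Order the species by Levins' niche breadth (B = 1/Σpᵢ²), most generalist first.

Σp_Cᵢ² = 0.09² + 0.10² + 0.15² + 0.20² + 0.18² + 0.11² + 0.17² = 0.0081 + 0.0100 + 0.0225 + 0.0400 + 0.0324 + 0.0121 + 0.0289 = 0.1540
B_C = 1 / 0.1540 = 6.4935
Σp_Aᵢ² = 0.02² + 0.16² + 0.04² + 0.20² + 0.17² + 0.18² + 0.23² = 0.0004 + 0.0256 + 0.0016 + 0.0400 + 0.0289 + 0.0324 + 0.0529 = 0.1818
B_A = 1 / 0.1818 = 5.5006
Σp_Bᵢ² = 0.02² + 0.02² + 0.41² + 0.10² + 0.39² + 0.04² + 0.02² = 0.0004 + 0.0004 + 0.1681 + 0.0100 + 0.1521 + 0.0016 + 0.0004 = 0.3330
B_B = 1 / 0.3330 = 3.0030
Ranking by B (broadest → narrowest): Species C (6.49) > Species A (5.50) > Species B (3.00)

Species C > Species A > Species B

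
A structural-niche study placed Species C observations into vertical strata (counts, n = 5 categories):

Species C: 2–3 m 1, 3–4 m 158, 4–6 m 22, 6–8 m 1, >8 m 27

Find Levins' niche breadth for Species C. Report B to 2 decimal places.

Proportions for Species C (n=209): 1/209=0.0048, 158/209=0.7560, 22/209=0.1053, 1/209=0.0048, 27/209=0.1292
Σpᵢ² = 0.0048² + 0.7560² + 0.1053² + 0.0048² + 0.1292² = 0.000023 + 0.571536 + 0.011088 + 0.000023 + 0.016693 = 0.599363
B = 1 / 0.599363 = 1.6684

1.67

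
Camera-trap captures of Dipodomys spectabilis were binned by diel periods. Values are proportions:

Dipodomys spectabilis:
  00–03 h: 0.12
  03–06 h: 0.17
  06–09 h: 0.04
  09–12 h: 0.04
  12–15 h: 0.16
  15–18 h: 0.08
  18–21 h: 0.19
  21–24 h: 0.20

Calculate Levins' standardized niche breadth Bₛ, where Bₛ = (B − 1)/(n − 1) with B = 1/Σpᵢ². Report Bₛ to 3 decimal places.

Σpᵢ² = 0.12² + 0.17² + 0.04² + 0.04² + 0.16² + 0.08² + 0.19² + 0.20² = 0.0144 + 0.0289 + 0.0016 + 0.0016 + 0.0256 + 0.0064 + 0.0361 + 0.0400 = 0.1546
B = 1 / 0.1546 = 6.46831
Bₛ = (B − 1)/(n − 1) = (6.46831 − 1)/(8 − 1) = 5.46831/7 = 0.78119

0.781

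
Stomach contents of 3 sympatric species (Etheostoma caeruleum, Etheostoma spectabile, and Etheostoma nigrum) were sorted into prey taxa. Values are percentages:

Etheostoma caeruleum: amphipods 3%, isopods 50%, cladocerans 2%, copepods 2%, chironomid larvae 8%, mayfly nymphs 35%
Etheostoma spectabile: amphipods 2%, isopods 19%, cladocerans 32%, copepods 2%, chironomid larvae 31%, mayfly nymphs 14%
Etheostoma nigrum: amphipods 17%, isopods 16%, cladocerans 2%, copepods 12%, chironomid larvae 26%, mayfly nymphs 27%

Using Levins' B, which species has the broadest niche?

Etheostoma nigrum

Convert percentages to proportions (divide by 100).
Σp_caerᵢ² = 0.03² + 0.50² + 0.02² + 0.02² + 0.08² + 0.35² = 0.0009 + 0.2500 + 0.0004 + 0.0004 + 0.0064 + 0.1225 = 0.3806
B_caer = 1 / 0.3806 = 2.6274
Σp_specᵢ² = 0.02² + 0.19² + 0.32² + 0.02² + 0.31² + 0.14² = 0.0004 + 0.0361 + 0.1024 + 0.0004 + 0.0961 + 0.0196 = 0.2550
B_spec = 1 / 0.2550 = 3.9216
Σp_nigrᵢ² = 0.17² + 0.16² + 0.02² + 0.12² + 0.26² + 0.27² = 0.0289 + 0.0256 + 0.0004 + 0.0144 + 0.0676 + 0.0729 = 0.2098
B_nigr = 1 / 0.2098 = 4.7664
Highest B → broadest niche (most generalist): Etheostoma nigrum (B = 4.77).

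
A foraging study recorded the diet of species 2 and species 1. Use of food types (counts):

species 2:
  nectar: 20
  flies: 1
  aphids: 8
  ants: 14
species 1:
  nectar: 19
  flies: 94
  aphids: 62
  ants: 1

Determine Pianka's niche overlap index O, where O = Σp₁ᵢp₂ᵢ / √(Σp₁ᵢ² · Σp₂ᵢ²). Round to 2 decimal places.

0.34

Proportions for species 2 (n=43): 20/43=0.4651, 1/43=0.0233, 8/43=0.1860, 14/43=0.3256
Proportions for species 1 (n=176): 19/176=0.1080, 94/176=0.5341, 62/176=0.3523, 1/176=0.0057
Σ p₁ᵢp₂ᵢ = 0.050231 + 0.012445 + 0.065528 + 0.001856 = 0.130060
Σp_1ᵢ² = 0.4651² + 0.0233² + 0.1860² + 0.3256² = 0.216318 + 0.000543 + 0.034596 + 0.106015 = 0.357472
Σp_2ᵢ² = 0.1080² + 0.5341² + 0.3523² + 0.0057² = 0.011664 + 0.285263 + 0.124115 + 0.000032 = 0.421074
O = 0.130060 / √(0.357472 × 0.421074) = 0.130060 / 0.3879719 = 0.3352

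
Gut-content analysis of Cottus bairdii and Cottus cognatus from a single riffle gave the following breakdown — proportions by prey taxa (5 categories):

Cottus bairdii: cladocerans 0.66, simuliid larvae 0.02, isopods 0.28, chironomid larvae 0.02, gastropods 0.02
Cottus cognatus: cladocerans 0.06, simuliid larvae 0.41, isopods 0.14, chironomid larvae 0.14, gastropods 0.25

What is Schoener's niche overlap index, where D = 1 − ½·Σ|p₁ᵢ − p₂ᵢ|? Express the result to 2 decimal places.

Σ|p₁ᵢ − p₂ᵢ| = 0.60 + 0.39 + 0.14 + 0.12 + 0.23 = 1.48
D = 1 − ½ × 1.48 = 1 − 0.740 = 0.2600

0.26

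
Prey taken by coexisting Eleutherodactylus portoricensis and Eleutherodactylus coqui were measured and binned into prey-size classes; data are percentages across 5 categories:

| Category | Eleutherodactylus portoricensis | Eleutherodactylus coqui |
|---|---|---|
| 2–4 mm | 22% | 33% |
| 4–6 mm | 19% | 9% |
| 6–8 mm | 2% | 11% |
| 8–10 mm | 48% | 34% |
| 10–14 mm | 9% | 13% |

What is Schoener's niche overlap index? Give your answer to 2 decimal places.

0.76

Convert percentages to proportions (divide by 100).
Σ|p₁ᵢ − p₂ᵢ| = 0.11 + 0.10 + 0.09 + 0.14 + 0.04 = 0.48
D = 1 − ½ × 0.48 = 1 − 0.240 = 0.7600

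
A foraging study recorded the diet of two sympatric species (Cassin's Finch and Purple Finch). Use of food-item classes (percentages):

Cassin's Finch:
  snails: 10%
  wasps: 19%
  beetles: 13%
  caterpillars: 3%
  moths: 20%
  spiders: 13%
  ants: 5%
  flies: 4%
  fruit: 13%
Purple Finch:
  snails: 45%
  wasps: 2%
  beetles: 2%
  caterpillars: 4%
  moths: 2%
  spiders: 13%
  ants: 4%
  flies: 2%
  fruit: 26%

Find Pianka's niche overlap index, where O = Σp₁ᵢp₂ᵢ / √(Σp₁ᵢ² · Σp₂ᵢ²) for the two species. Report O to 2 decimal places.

0.54

Convert percentages to proportions (divide by 100).
Σ p₁ᵢp₂ᵢ = 0.0450 + 0.0038 + 0.0026 + 0.0012 + 0.0040 + 0.0169 + 0.0020 + 0.0008 + 0.0338 = 0.1101
Σp_1ᵢ² = 0.10² + 0.19² + 0.13² + 0.03² + 0.20² + 0.13² + 0.05² + 0.04² + 0.13² = 0.0100 + 0.0361 + 0.0169 + 0.0009 + 0.0400 + 0.0169 + 0.0025 + 0.0016 + 0.0169 = 0.1418
Σp_2ᵢ² = 0.45² + 0.02² + 0.02² + 0.04² + 0.02² + 0.13² + 0.04² + 0.02² + 0.26² = 0.2025 + 0.0004 + 0.0004 + 0.0016 + 0.0004 + 0.0169 + 0.0016 + 0.0004 + 0.0676 = 0.2918
O = 0.1101 / √(0.1418 × 0.2918) = 0.1101 / 0.20341 = 0.5413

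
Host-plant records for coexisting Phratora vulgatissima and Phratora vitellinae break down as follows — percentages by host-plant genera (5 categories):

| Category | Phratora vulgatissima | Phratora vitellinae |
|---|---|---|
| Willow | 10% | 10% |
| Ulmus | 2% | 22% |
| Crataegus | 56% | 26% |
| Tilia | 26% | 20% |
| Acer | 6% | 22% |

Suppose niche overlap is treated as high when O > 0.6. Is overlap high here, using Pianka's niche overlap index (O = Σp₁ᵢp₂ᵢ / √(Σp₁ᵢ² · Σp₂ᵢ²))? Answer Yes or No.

Yes

Convert percentages to proportions (divide by 100).
Σ p₁ᵢp₂ᵢ = 0.0100 + 0.0044 + 0.1456 + 0.0520 + 0.0132 = 0.2252
Σp_1ᵢ² = 0.10² + 0.02² + 0.56² + 0.26² + 0.06² = 0.0100 + 0.0004 + 0.3136 + 0.0676 + 0.0036 = 0.3952
Σp_2ᵢ² = 0.10² + 0.22² + 0.26² + 0.20² + 0.22² = 0.0100 + 0.0484 + 0.0676 + 0.0400 + 0.0484 = 0.2144
O = 0.2252 / √(0.3952 × 0.2144) = 0.2252 / 0.29109 = 0.7736
O = 0.7736 > 0.6 → Yes.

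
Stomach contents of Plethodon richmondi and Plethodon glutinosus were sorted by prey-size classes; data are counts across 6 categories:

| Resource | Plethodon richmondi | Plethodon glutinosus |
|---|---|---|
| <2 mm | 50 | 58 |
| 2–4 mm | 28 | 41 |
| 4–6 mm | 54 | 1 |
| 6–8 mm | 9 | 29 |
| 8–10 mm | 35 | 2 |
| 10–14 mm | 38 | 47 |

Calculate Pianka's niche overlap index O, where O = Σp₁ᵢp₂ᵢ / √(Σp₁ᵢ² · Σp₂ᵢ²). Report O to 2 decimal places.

Proportions for Plethodon richmondi (n=214): 50/214=0.2336, 28/214=0.1308, 54/214=0.2523, 9/214=0.0421, 35/214=0.1636, 38/214=0.1776
Proportions for Plethodon glutinosus (n=178): 58/178=0.3258, 41/178=0.2303, 1/178=0.0056, 29/178=0.1629, 2/178=0.0112, 47/178=0.2640
Σ p₁ᵢp₂ᵢ = 0.076107 + 0.030123 + 0.001413 + 0.006858 + 0.001832 + 0.046886 = 0.163219
Σp_1ᵢ² = 0.2336² + 0.1308² + 0.2523² + 0.0421² + 0.1636² + 0.1776² = 0.054569 + 0.017109 + 0.063655 + 0.001772 + 0.026765 + 0.031542 = 0.195412
Σp_2ᵢ² = 0.3258² + 0.2303² + 0.0056² + 0.1629² + 0.0112² + 0.2640² = 0.106146 + 0.053038 + 0.000031 + 0.026536 + 0.000125 + 0.069696 = 0.255572
O = 0.163219 / √(0.195412 × 0.255572) = 0.163219 / 0.2234767 = 0.7304

0.73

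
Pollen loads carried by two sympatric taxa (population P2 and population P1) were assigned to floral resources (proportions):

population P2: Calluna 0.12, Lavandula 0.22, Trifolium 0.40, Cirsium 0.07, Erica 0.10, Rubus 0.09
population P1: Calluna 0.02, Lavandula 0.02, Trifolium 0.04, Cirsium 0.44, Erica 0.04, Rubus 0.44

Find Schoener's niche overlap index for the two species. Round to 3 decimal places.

0.280

Σ|p₁ᵢ − p₂ᵢ| = 0.10 + 0.20 + 0.36 + 0.37 + 0.06 + 0.35 = 1.44
D = 1 − ½ × 1.44 = 1 − 0.720 = 0.28000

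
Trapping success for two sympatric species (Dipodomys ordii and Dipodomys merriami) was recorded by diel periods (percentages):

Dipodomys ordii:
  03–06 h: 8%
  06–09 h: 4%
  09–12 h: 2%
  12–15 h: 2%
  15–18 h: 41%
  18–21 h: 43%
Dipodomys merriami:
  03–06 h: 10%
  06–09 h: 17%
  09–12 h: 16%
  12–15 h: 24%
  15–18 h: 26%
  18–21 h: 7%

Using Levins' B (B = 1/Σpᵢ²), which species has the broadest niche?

Dipodomys merriami

Convert percentages to proportions (divide by 100).
Σp_ordiᵢ² = 0.08² + 0.04² + 0.02² + 0.02² + 0.41² + 0.43² = 0.0064 + 0.0016 + 0.0004 + 0.0004 + 0.1681 + 0.1849 = 0.3618
B_ordi = 1 / 0.3618 = 2.7640
Σp_merrᵢ² = 0.10² + 0.17² + 0.16² + 0.24² + 0.26² + 0.07² = 0.0100 + 0.0289 + 0.0256 + 0.0576 + 0.0676 + 0.0049 = 0.1946
B_merr = 1 / 0.1946 = 5.1387
Highest B → broadest niche (most generalist): Dipodomys merriami (B = 5.14).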